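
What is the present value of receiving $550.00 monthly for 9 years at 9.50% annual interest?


Present value of an ordinary annuity: PV = PMT × (1 − (1 + r)^(−n)) / r
Monthly rate r = 0.095/12 ≈ 0.00791667, n = 108
PV = $550.00 × (1 − (1 + 0.095/12)^(−108)) / (0.095/12)
PV = $550.00 × 72.414648
PV = $39,828.06

PV = PMT × (1-(1+r)^(-n))/r = $39,828.06


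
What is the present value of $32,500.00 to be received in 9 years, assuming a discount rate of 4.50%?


Present value formula: PV = FV / (1 + r)^t
PV = $32,500.00 / (1 + 0.045)^9
PV = $32,500.00 / 1.4860951
PV = $21,869.39

PV = FV / (1 + r)^t = $21,869.39


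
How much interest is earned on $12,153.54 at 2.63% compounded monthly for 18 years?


Compound interest earned = final amount − principal.
A = P(1 + r/n)^(nt) = $12,153.54 × (1 + 0.0263/12)^(12 × 18) = $19,501.72
Interest = A − P = $19,501.72 − $12,153.54 = $7,348.18

Interest = A - P = $7,348.18


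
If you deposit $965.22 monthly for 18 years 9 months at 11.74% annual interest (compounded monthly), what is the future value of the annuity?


Future value of an ordinary annuity: FV = PMT × ((1 + r)^n − 1) / r
Monthly rate r = 0.1174/12 ≈ 0.00978333, n = 225
FV = $965.22 × ((1 + 0.1174/12)^225 − 1) / (0.1174/12)
FV = $965.22 × 811.599266
FV = $783,371.84

FV = PMT × ((1+r)^n - 1)/r = $783,371.84


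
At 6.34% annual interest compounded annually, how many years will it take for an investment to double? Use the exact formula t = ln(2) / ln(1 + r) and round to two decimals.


Doubling condition: (1 + r)^t = 2
Take ln of both sides: t × ln(1 + r) = ln(2)
t = ln(2) / ln(1 + r)
t = 0.693147 / 0.061471
t = 11.28

t = ln(2) / ln(1 + r) = 11.28 years


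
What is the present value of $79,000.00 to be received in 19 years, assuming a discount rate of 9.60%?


Present value formula: PV = FV / (1 + r)^t
PV = $79,000.00 / (1 + 0.096)^19
PV = $79,000.00 / 5.706903
PV = $13,842.88

PV = FV / (1 + r)^t = $13,842.88


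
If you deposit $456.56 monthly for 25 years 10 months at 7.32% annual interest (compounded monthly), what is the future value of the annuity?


Future value of an ordinary annuity: FV = PMT × ((1 + r)^n − 1) / r
Monthly rate r = 0.0732/12 = 0.0061, n = 310
FV = $456.56 × ((1 + 0.0732/12)^310 − 1) / (0.0732/12)
FV = $456.56 × 916.072038
FV = $418,241.85

FV = PMT × ((1+r)^n - 1)/r = $418,241.85


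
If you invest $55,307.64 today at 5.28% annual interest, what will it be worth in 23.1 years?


Future value formula: FV = PV × (1 + r)^t
FV = $55,307.64 × (1 + 0.0528)^23.1
FV = $55,307.64 × 3.2823867
FV = $181,541.06

FV = PV × (1 + r)^t = $181,541.06


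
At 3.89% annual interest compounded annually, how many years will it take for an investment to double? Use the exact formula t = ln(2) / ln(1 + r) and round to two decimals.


Doubling condition: (1 + r)^t = 2
Take ln of both sides: t × ln(1 + r) = ln(2)
t = ln(2) / ln(1 + r)
t = 0.693147 / 0.038162
t = 18.16

t = ln(2) / ln(1 + r) = 18.16 years


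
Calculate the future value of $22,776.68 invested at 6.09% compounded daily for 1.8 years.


Compound interest formula: A = P(1 + r/n)^(nt)
A = $22,776.68 × (1 + 0.0609/365)^(365 × 1.8)
Growth factor: (1 + 0.0609/365)^657 = 1.115844
A = $22,776.68 × 1.115844
A = $25,415.22

A = P(1 + r/n)^(nt) = $25,415.22


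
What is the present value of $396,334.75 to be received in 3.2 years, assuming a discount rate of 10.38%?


Present value formula: PV = FV / (1 + r)^t
PV = $396,334.75 / (1 + 0.1038)^3.2
PV = $396,334.75 / 1.3716688
PV = $288,943.48

PV = FV / (1 + r)^t = $288,943.48


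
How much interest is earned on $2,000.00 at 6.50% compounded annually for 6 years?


Compound interest earned = final amount − principal.
A = P(1 + r/n)^(nt) = $2,000.00 × (1 + 0.065/1)^(1 × 6) = $2,918.28
Interest = A − P = $2,918.28 − $2,000.00 = $918.28

Interest = A - P = $918.28


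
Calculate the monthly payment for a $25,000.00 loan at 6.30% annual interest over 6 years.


Loan payment formula: PMT = PV × r / (1 − (1 + r)^(−n))
Monthly rate r = 0.063/12 = 0.00525, n = 72 months
Denominator: 1 − (1 + 0.063/12)^(−72) = 0.314092
PMT = $25,000.00 × (0.063/12) / 0.314092
PMT = $417.87 per month

PMT = PV × r / (1-(1+r)^(-n)) = $417.87/month


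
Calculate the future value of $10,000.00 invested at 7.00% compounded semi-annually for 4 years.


Compound interest formula: A = P(1 + r/n)^(nt)
A = $10,000.00 × (1 + 0.07/2)^(2 × 4)
Growth factor: (1 + 0.07/2)^8 = 1.316809
A = $10,000.00 × 1.316809
A = $13,168.09

A = P(1 + r/n)^(nt) = $13,168.09


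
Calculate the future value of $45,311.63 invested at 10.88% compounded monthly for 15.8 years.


Compound interest formula: A = P(1 + r/n)^(nt)
A = $45,311.63 × (1 + 0.1088/12)^(12 × 15.8)
Growth factor: (1 + 0.1088/12)^189.6 = 5.5361195
A = $45,311.63 × 5.5361195
A = $250,850.60

A = P(1 + r/n)^(nt) = $250,850.60


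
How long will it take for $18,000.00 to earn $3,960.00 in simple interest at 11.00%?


Rearrange the simple interest formula for t:
I = P × r × t  ⇒  t = I / (P × r)
t = $3,960.00 / ($18,000.00 × 0.11)
t = 2

t = I/(P×r) = 2 years


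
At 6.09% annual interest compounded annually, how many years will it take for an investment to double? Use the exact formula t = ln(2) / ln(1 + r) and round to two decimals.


Doubling condition: (1 + r)^t = 2
Take ln of both sides: t × ln(1 + r) = ln(2)
t = ln(2) / ln(1 + r)
t = 0.693147 / 0.059118
t = 11.72

t = ln(2) / ln(1 + r) = 11.72 years


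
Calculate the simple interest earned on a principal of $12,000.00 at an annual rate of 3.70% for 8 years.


Simple interest formula: I = P × r × t
I = $12,000.00 × 0.037 × 8
I = $3,552.00

I = P × r × t = $3,552.00


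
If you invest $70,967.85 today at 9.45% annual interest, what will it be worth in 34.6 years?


Future value formula: FV = PV × (1 + r)^t
FV = $70,967.85 × (1 + 0.0945)^34.6
FV = $70,967.85 × 22.7439295
FV = $1,614,087.78

FV = PV × (1 + r)^t = $1,614,087.78


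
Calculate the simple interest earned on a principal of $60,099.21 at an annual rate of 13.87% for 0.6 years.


Simple interest formula: I = P × r × t
I = $60,099.21 × 0.1387 × 0.6
I = $5,001.46

I = P × r × t = $5,001.46


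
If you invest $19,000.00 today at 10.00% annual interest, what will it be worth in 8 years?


Future value formula: FV = PV × (1 + r)^t
FV = $19,000.00 × (1 + 0.1)^8
FV = $19,000.00 × 2.143589
FV = $40,728.19

FV = PV × (1 + r)^t = $40,728.19


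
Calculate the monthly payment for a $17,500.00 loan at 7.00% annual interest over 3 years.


Loan payment formula: PMT = PV × r / (1 − (1 + r)^(−n))
Monthly rate r = 0.07/12 ≈ 0.00583333, n = 36 months
Denominator: 1 − (1 + 0.07/12)^(−36) = 0.188921
PMT = $17,500.00 × (0.07/12) / 0.188921
PMT = $540.35 per month

PMT = PV × r / (1-(1+r)^(-n)) = $540.35/month


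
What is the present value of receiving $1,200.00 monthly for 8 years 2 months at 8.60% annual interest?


Present value of an ordinary annuity: PV = PMT × (1 − (1 + r)^(−n)) / r
Monthly rate r = 0.086/12 ≈ 0.00716667, n = 98
PV = $1,200.00 × (1 − (1 + 0.086/12)^(−98)) / (0.086/12)
PV = $1,200.00 × 70.232034
PV = $84,278.44

PV = PMT × (1-(1+r)^(-n))/r = $84,278.44


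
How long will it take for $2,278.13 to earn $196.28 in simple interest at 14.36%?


Rearrange the simple interest formula for t:
I = P × r × t  ⇒  t = I / (P × r)
t = $196.28 / ($2,278.13 × 0.1436)
t = 0.6

t = I/(P×r) = 0.6 years


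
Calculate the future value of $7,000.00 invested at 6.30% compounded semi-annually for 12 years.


Compound interest formula: A = P(1 + r/n)^(nt)
A = $7,000.00 × (1 + 0.063/2)^(2 × 12)
Growth factor: (1 + 0.063/2)^24 = 2.105046
A = $7,000.00 × 2.105046
A = $14,735.32

A = P(1 + r/n)^(nt) = $14,735.32


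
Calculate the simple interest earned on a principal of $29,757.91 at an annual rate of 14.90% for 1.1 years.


Simple interest formula: I = P × r × t
I = $29,757.91 × 0.149 × 1.1
I = $4,877.32

I = P × r × t = $4,877.32


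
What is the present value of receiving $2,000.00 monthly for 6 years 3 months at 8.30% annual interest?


Present value of an ordinary annuity: PV = PMT × (1 − (1 + r)^(−n)) / r
Monthly rate r = 0.083/12 ≈ 0.00691667, n = 75
PV = $2,000.00 × (1 − (1 + 0.083/12)^(−75)) / (0.083/12)
PV = $2,000.00 × 58.362199
PV = $116,724.40

PV = PMT × (1-(1+r)^(-n))/r = $116,724.40


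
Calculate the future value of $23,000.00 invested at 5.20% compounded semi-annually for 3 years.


Compound interest formula: A = P(1 + r/n)^(nt)
A = $23,000.00 × (1 + 0.052/2)^(2 × 3)
Growth factor: (1 + 0.052/2)^6 = 1.1664984
A = $23,000.00 × 1.1664984
A = $26,829.46

A = P(1 + r/n)^(nt) = $26,829.46


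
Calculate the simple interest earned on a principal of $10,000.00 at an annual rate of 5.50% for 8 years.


Simple interest formula: I = P × r × t
I = $10,000.00 × 0.055 × 8
I = $4,400.00

I = P × r × t = $4,400.00


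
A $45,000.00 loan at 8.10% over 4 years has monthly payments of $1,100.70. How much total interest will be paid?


Total paid over the life of the loan = PMT × n.
Total paid = $1,100.70 × 48 = $52,833.60
Total interest = total paid − principal = $52,833.60 − $45,000.00 = $7,833.60

Total interest = (PMT × n) - PV = $7,833.60


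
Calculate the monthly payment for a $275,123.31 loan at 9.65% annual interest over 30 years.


Loan payment formula: PMT = PV × r / (1 − (1 + r)^(−n))
Monthly rate r = 0.0965/12 ≈ 0.00804167, n = 360 months
Denominator: 1 − (1 + 0.0965/12)^(−360) = 0.944057
PMT = $275,123.31 × (0.0965/12) / 0.944057
PMT = $2,343.56 per month

PMT = PV × r / (1-(1+r)^(-n)) = $2,343.56/month


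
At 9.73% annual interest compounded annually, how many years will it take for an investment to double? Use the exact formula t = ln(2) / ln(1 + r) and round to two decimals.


Doubling condition: (1 + r)^t = 2
Take ln of both sides: t × ln(1 + r) = ln(2)
t = ln(2) / ln(1 + r)
t = 0.693147 / 0.0928526
t = 7.47

t = ln(2) / ln(1 + r) = 7.47 years


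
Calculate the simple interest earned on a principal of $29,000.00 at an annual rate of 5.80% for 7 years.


Simple interest formula: I = P × r × t
I = $29,000.00 × 0.058 × 7
I = $11,774.00

I = P × r × t = $11,774.00


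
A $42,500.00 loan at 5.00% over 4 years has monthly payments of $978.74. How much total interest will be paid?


Total paid over the life of the loan = PMT × n.
Total paid = $978.74 × 48 = $46,979.52
Total interest = total paid − principal = $46,979.52 − $42,500.00 = $4,479.52

Total interest = (PMT × n) - PV = $4,479.52


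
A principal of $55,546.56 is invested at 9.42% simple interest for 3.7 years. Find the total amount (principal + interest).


Total amount formula: A = P(1 + rt) = P + P·r·t
Interest: I = P × r × t = $55,546.56 × 0.0942 × 3.7 = $19,360.20
A = P + I = $55,546.56 + $19,360.20 = $74,906.76

A = P + I = P(1 + rt) = $74,906.76


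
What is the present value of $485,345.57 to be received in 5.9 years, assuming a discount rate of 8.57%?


Present value formula: PV = FV / (1 + r)^t
PV = $485,345.57 / (1 + 0.0857)^5.9
PV = $485,345.57 / 1.62438153
PV = $298,787.91

PV = FV / (1 + r)^t = $298,787.91


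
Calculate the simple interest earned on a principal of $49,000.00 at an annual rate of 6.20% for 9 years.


Simple interest formula: I = P × r × t
I = $49,000.00 × 0.062 × 9
I = $27,342.00

I = P × r × t = $27,342.00


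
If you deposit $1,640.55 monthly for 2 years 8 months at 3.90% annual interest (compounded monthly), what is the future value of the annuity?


Future value of an ordinary annuity: FV = PMT × ((1 + r)^n − 1) / r
Monthly rate r = 0.039/12 = 0.00325, n = 32
FV = $1,640.55 × ((1 + 0.039/12)^32 − 1) / (0.039/12)
FV = $1,640.55 × 33.665647
FV = $55,230.18

FV = PMT × ((1+r)^n - 1)/r = $55,230.18


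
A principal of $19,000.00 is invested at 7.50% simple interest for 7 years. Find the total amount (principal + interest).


Total amount formula: A = P(1 + rt) = P + P·r·t
Interest: I = P × r × t = $19,000.00 × 0.075 × 7 = $9,975.00
A = P + I = $19,000.00 + $9,975.00 = $28,975.00

A = P + I = P(1 + rt) = $28,975.00


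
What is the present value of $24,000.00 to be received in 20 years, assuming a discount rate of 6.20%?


Present value formula: PV = FV / (1 + r)^t
PV = $24,000.00 / (1 + 0.062)^20
PV = $24,000.00 / 3.330354
PV = $7,206.44

PV = FV / (1 + r)^t = $7,206.44


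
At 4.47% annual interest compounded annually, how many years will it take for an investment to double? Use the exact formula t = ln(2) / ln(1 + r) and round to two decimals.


Doubling condition: (1 + r)^t = 2
Take ln of both sides: t × ln(1 + r) = ln(2)
t = ln(2) / ln(1 + r)
t = 0.693147 / 0.043730
t = 15.85

t = ln(2) / ln(1 + r) = 15.85 years


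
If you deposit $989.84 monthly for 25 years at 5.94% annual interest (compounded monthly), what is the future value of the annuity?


Future value of an ordinary annuity: FV = PMT × ((1 + r)^n − 1) / r
Monthly rate r = 0.0594/12 = 0.00495, n = 300
FV = $989.84 × ((1 + 0.0594/12)^300 − 1) / (0.0594/12)
FV = $989.84 × 686.630646
FV = $679,654.48

FV = PMT × ((1+r)^n - 1)/r = $679,654.48


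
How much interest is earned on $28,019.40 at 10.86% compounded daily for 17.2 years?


Compound interest earned = final amount − principal.
A = P(1 + r/n)^(nt) = $28,019.40 × (1 + 0.1086/365)^(365 × 17.2) = $181,370.03
Interest = A − P = $181,370.03 − $28,019.40 = $153,350.63

Interest = A - P = $153,350.63


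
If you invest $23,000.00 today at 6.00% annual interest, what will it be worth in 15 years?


Future value formula: FV = PV × (1 + r)^t
FV = $23,000.00 × (1 + 0.06)^15
FV = $23,000.00 × 2.3965582
FV = $55,120.84

FV = PV × (1 + r)^t = $55,120.84


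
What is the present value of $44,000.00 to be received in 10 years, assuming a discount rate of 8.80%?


Present value formula: PV = FV / (1 + r)^t
PV = $44,000.00 / (1 + 0.088)^10
PV = $44,000.00 / 2.324283
PV = $18,930.57

PV = FV / (1 + r)^t = $18,930.57


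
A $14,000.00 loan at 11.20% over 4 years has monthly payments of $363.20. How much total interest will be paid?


Total paid over the life of the loan = PMT × n.
Total paid = $363.20 × 48 = $17,433.60
Total interest = total paid − principal = $17,433.60 − $14,000.00 = $3,433.60

Total interest = (PMT × n) - PV = $3,433.60


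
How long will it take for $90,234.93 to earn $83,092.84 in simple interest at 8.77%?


Rearrange the simple interest formula for t:
I = P × r × t  ⇒  t = I / (P × r)
t = $83,092.84 / ($90,234.93 × 0.0877)
t = 10.5

t = I/(P×r) = 10.5 years


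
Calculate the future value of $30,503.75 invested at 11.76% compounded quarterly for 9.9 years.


Compound interest formula: A = P(1 + r/n)^(nt)
A = $30,503.75 × (1 + 0.1176/4)^(4 × 9.9)
Growth factor: (1 + 0.1176/4)^39.6 = 3.150162
A = $30,503.75 × 3.150162
A = $96,091.75

A = P(1 + r/n)^(nt) = $96,091.75


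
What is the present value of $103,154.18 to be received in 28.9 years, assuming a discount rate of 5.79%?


Present value formula: PV = FV / (1 + r)^t
PV = $103,154.18 / (1 + 0.0579)^28.9
PV = $103,154.18 / 5.086856
PV = $20,278.57

PV = FV / (1 + r)^t = $20,278.57


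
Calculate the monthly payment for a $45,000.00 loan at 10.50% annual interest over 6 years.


Loan payment formula: PMT = PV × r / (1 − (1 + r)^(−n))
Monthly rate r = 0.105/12 = 0.00875, n = 72 months
Denominator: 1 − (1 + 0.105/12)^(−72) = 0.465947
PMT = $45,000.00 × (0.105/12) / 0.465947
PMT = $845.05 per month

PMT = PV × r / (1-(1+r)^(-n)) = $845.05/month


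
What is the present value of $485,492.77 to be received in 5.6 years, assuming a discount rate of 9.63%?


Present value formula: PV = FV / (1 + r)^t
PV = $485,492.77 / (1 + 0.0963)^5.6
PV = $485,492.77 / 1.6734191
PV = $290,120.25

PV = FV / (1 + r)^t = $290,120.25


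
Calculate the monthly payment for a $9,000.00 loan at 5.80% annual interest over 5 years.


Loan payment formula: PMT = PV × r / (1 − (1 + r)^(−n))
Monthly rate r = 0.058/12 ≈ 0.00483333, n = 60 months
Denominator: 1 − (1 + 0.058/12)^(−60) = 0.251214
PMT = $9,000.00 × (0.058/12) / 0.251214
PMT = $173.16 per month

PMT = PV × r / (1-(1+r)^(-n)) = $173.16/month


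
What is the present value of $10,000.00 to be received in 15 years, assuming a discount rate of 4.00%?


Present value formula: PV = FV / (1 + r)^t
PV = $10,000.00 / (1 + 0.04)^15
PV = $10,000.00 / 1.8009435
PV = $5,552.65

PV = FV / (1 + r)^t = $5,552.65


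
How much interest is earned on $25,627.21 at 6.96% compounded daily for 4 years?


Compound interest earned = final amount − principal.
A = P(1 + r/n)^(nt) = $25,627.21 × (1 + 0.0696/365)^(365 × 4) = $33,853.02
Interest = A − P = $33,853.02 − $25,627.21 = $8,225.81

Interest = A - P = $8,225.81


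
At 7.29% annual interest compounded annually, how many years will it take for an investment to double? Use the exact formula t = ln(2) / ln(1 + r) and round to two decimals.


Doubling condition: (1 + r)^t = 2
Take ln of both sides: t × ln(1 + r) = ln(2)
t = ln(2) / ln(1 + r)
t = 0.693147 / 0.070365
t = 9.85

t = ln(2) / ln(1 + r) = 9.85 years


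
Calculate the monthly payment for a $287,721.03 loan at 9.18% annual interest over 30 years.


Loan payment formula: PMT = PV × r / (1 − (1 + r)^(−n))
Monthly rate r = 0.0918/12 = 0.00765, n = 360 months
Denominator: 1 − (1 + 0.0918/12)^(−360) = 0.935657
PMT = $287,721.03 × (0.0918/12) / 0.935657
PMT = $2,352.43 per month

PMT = PV × r / (1-(1+r)^(-n)) = $2,352.43/month


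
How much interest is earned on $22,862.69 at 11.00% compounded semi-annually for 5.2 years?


Compound interest earned = final amount − principal.
A = P(1 + r/n)^(nt) = $22,862.69 × (1 + 0.11/2)^(2 × 5.2) = $39,898.16
Interest = A − P = $39,898.16 − $22,862.69 = $17,035.47

Interest = A - P = $17,035.47


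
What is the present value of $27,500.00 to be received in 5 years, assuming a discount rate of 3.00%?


Present value formula: PV = FV / (1 + r)^t
PV = $27,500.00 / (1 + 0.03)^5
PV = $27,500.00 / 1.159274
PV = $23,721.74

PV = FV / (1 + r)^t = $23,721.74


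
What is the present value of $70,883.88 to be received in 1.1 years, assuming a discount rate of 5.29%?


Present value formula: PV = FV / (1 + r)^t
PV = $70,883.88 / (1 + 0.0529)^1.1
PV = $70,883.88 / 1.0583415
PV = $66,976.38

PV = FV / (1 + r)^t = $66,976.38


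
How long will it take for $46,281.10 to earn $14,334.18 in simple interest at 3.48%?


Rearrange the simple interest formula for t:
I = P × r × t  ⇒  t = I / (P × r)
t = $14,334.18 / ($46,281.10 × 0.0348)
t = 8.9

t = I/(P×r) = 8.9 years


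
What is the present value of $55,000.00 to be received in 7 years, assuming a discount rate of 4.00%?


Present value formula: PV = FV / (1 + r)^t
PV = $55,000.00 / (1 + 0.04)^7
PV = $55,000.00 / 1.3159318
PV = $41,795.48

PV = FV / (1 + r)^t = $41,795.48


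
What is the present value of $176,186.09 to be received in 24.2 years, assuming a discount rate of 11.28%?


Present value formula: PV = FV / (1 + r)^t
PV = $176,186.09 / (1 + 0.1128)^24.2
PV = $176,186.09 / 13.282941
PV = $13,264.09

PV = FV / (1 + r)^t = $13,264.09


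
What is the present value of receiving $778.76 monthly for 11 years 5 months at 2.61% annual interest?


Present value of an ordinary annuity: PV = PMT × (1 − (1 + r)^(−n)) / r
Monthly rate r = 0.0261/12 = 0.002175, n = 137
PV = $778.76 × (1 − (1 + 0.0261/12)^(−137)) / (0.0261/12)
PV = $778.76 × 118.363156
PV = $92,176.49

PV = PMT × (1-(1+r)^(-n))/r = $92,176.49


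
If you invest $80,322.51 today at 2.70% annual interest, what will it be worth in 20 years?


Future value formula: FV = PV × (1 + r)^t
FV = $80,322.51 × (1 + 0.027)^20
FV = $80,322.51 × 1.7037618
FV = $136,850.42

FV = PV × (1 + r)^t = $136,850.42


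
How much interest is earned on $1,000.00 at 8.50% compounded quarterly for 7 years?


Compound interest earned = final amount − principal.
A = P(1 + r/n)^(nt) = $1,000.00 × (1 + 0.085/4)^(4 × 7) = $1,801.76
Interest = A − P = $1,801.76 − $1,000.00 = $801.76

Interest = A - P = $801.76


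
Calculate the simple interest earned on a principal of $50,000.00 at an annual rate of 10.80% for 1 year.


Simple interest formula: I = P × r × t
I = $50,000.00 × 0.108 × 1
I = $5,400.00

I = P × r × t = $5,400.00


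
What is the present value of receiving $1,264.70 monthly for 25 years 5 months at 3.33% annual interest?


Present value of an ordinary annuity: PV = PMT × (1 − (1 + r)^(−n)) / r
Monthly rate r = 0.0333/12 = 0.002775, n = 305
PV = $1,264.70 × (1 − (1 + 0.0333/12)^(−305)) / (0.0333/12)
PV = $1,264.70 × 205.596309
PV = $260,017.65

PV = PMT × (1-(1+r)^(-n))/r = $260,017.65


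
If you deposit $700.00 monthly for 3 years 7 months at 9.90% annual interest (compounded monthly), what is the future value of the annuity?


Future value of an ordinary annuity: FV = PMT × ((1 + r)^n − 1) / r
Monthly rate r = 0.099/12 = 0.00825, n = 43
FV = $700.00 × ((1 + 0.099/12)^43 − 1) / (0.099/12)
FV = $700.00 × 51.363709
FV = $35,954.60

FV = PMT × ((1+r)^n - 1)/r = $35,954.60


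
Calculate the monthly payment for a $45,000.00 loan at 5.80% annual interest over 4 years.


Loan payment formula: PMT = PV × r / (1 − (1 + r)^(−n))
Monthly rate r = 0.058/12 ≈ 0.00483333, n = 48 months
Denominator: 1 − (1 + 0.058/12)^(−48) = 0.206611
PMT = $45,000.00 × (0.058/12) / 0.206611
PMT = $1,052.70 per month

PMT = PV × r / (1-(1+r)^(-n)) = $1,052.70/month


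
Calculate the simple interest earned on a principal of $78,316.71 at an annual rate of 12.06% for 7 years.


Simple interest formula: I = P × r × t
I = $78,316.71 × 0.1206 × 7
I = $66,114.97

I = P × r × t = $66,114.97


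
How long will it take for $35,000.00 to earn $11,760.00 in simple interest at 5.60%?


Rearrange the simple interest formula for t:
I = P × r × t  ⇒  t = I / (P × r)
t = $11,760.00 / ($35,000.00 × 0.056)
t = 6

t = I/(P×r) = 6 years


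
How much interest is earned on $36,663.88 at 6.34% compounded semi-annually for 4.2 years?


Compound interest earned = final amount − principal.
A = P(1 + r/n)^(nt) = $36,663.88 × (1 + 0.0634/2)^(2 × 4.2) = $47,652.67
Interest = A − P = $47,652.67 − $36,663.88 = $10,988.79

Interest = A - P = $10,988.79


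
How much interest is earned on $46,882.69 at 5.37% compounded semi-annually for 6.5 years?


Compound interest earned = final amount − principal.
A = P(1 + r/n)^(nt) = $46,882.69 × (1 + 0.0537/2)^(2 × 6.5) = $66,161.24
Interest = A − P = $66,161.24 − $46,882.69 = $19,278.55

Interest = A - P = $19,278.55


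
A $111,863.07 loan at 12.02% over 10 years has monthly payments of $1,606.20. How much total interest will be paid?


Total paid over the life of the loan = PMT × n.
Total paid = $1,606.20 × 120 = $192,744.00
Total interest = total paid − principal = $192,744.00 − $111,863.07 = $80,880.93

Total interest = (PMT × n) - PV = $80,880.93


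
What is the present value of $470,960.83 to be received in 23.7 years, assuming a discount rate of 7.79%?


Present value formula: PV = FV / (1 + r)^t
PV = $470,960.83 / (1 + 0.0779)^23.7
PV = $470,960.83 / 5.917112
PV = $79,593.02

PV = FV / (1 + r)^t = $79,593.02


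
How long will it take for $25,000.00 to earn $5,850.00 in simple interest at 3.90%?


Rearrange the simple interest formula for t:
I = P × r × t  ⇒  t = I / (P × r)
t = $5,850.00 / ($25,000.00 × 0.039)
t = 6

t = I/(P×r) = 6 years


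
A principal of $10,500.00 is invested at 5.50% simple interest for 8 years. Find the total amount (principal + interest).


Total amount formula: A = P(1 + rt) = P + P·r·t
Interest: I = P × r × t = $10,500.00 × 0.055 × 8 = $4,620.00
A = P + I = $10,500.00 + $4,620.00 = $15,120.00

A = P + I = P(1 + rt) = $15,120.00


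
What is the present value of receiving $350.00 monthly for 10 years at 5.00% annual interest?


Present value of an ordinary annuity: PV = PMT × (1 − (1 + r)^(−n)) / r
Monthly rate r = 0.05/12 ≈ 0.00416667, n = 120
PV = $350.00 × (1 − (1 + 0.05/12)^(−120)) / (0.05/12)
PV = $350.00 × 94.281350
PV = $32,998.47

PV = PMT × (1-(1+r)^(-n))/r = $32,998.47


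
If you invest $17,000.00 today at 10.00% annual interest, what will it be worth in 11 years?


Future value formula: FV = PV × (1 + r)^t
FV = $17,000.00 × (1 + 0.1)^11
FV = $17,000.00 × 2.8531167
FV = $48,502.98

FV = PV × (1 + r)^t = $48,502.98


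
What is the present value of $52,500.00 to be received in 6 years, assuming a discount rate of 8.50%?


Present value formula: PV = FV / (1 + r)^t
PV = $52,500.00 / (1 + 0.085)^6
PV = $52,500.00 / 1.6314675
PV = $32,179.62

PV = FV / (1 + r)^t = $32,179.62


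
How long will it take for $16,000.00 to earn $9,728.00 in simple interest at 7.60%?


Rearrange the simple interest formula for t:
I = P × r × t  ⇒  t = I / (P × r)
t = $9,728.00 / ($16,000.00 × 0.076)
t = 8

t = I/(P×r) = 8 years


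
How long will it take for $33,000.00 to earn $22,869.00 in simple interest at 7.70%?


Rearrange the simple interest formula for t:
I = P × r × t  ⇒  t = I / (P × r)
t = $22,869.00 / ($33,000.00 × 0.077)
t = 9

t = I/(P×r) = 9 years


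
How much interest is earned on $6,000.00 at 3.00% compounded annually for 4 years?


Compound interest earned = final amount − principal.
A = P(1 + r/n)^(nt) = $6,000.00 × (1 + 0.03/1)^(1 × 4) = $6,753.05
Interest = A − P = $6,753.05 − $6,000.00 = $753.05

Interest = A - P = $753.05


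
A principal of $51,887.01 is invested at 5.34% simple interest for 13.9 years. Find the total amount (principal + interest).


Total amount formula: A = P(1 + rt) = P + P·r·t
Interest: I = P × r × t = $51,887.01 × 0.0534 × 13.9 = $38,513.65
A = P + I = $51,887.01 + $38,513.65 = $90,400.66

A = P + I = P(1 + rt) = $90,400.66


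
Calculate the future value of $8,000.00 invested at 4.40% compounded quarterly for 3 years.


Compound interest formula: A = P(1 + r/n)^(nt)
A = $8,000.00 × (1 + 0.044/4)^(4 × 3)
Growth factor: (1 + 0.044/4)^12 = 1.140286
A = $8,000.00 × 1.140286
A = $9,122.29

A = P(1 + r/n)^(nt) = $9,122.29


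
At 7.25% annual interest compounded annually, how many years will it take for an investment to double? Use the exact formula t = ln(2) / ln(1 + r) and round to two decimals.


Doubling condition: (1 + r)^t = 2
Take ln of both sides: t × ln(1 + r) = ln(2)
t = ln(2) / ln(1 + r)
t = 0.693147 / 0.069992
t = 9.90

t = ln(2) / ln(1 + r) = 9.90 years


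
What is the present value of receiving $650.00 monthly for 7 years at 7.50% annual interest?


Present value of an ordinary annuity: PV = PMT × (1 − (1 + r)^(−n)) / r
Monthly rate r = 0.075/12 = 0.00625, n = 84
PV = $650.00 × (1 − (1 + 0.075/12)^(−84)) / (0.075/12)
PV = $650.00 × 65.196376
PV = $42,377.64

PV = PMT × (1-(1+r)^(-n))/r = $42,377.64


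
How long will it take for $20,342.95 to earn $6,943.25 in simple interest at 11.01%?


Rearrange the simple interest formula for t:
I = P × r × t  ⇒  t = I / (P × r)
t = $6,943.25 / ($20,342.95 × 0.1101)
t = 3.1

t = I/(P×r) = 3.1 years


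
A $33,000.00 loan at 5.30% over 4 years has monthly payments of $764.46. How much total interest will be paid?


Total paid over the life of the loan = PMT × n.
Total paid = $764.46 × 48 = $36,694.08
Total interest = total paid − principal = $36,694.08 − $33,000.00 = $3,694.08

Total interest = (PMT × n) - PV = $3,694.08


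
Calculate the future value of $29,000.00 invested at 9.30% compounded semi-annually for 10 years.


Compound interest formula: A = P(1 + r/n)^(nt)
A = $29,000.00 × (1 + 0.093/2)^(2 × 10)
Growth factor: (1 + 0.093/2)^20 = 2.481902
A = $29,000.00 × 2.481902
A = $71,975.16

A = P(1 + r/n)^(nt) = $71,975.16


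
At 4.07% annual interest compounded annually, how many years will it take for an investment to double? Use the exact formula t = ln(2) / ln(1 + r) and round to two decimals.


Doubling condition: (1 + r)^t = 2
Take ln of both sides: t × ln(1 + r) = ln(2)
t = ln(2) / ln(1 + r)
t = 0.693147 / 0.039894
t = 17.37

t = ln(2) / ln(1 + r) = 17.37 years


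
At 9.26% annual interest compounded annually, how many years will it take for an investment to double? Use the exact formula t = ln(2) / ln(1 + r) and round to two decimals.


Doubling condition: (1 + r)^t = 2
Take ln of both sides: t × ln(1 + r) = ln(2)
t = ln(2) / ln(1 + r)
t = 0.693147 / 0.088560
t = 7.83

t = ln(2) / ln(1 + r) = 7.83 years


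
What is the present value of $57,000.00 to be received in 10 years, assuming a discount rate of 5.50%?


Present value formula: PV = FV / (1 + r)^t
PV = $57,000.00 / (1 + 0.055)^10
PV = $57,000.00 / 1.7081445
PV = $33,369.54

PV = FV / (1 + r)^t = $33,369.54


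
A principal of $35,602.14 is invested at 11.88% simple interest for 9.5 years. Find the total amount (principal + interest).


Total amount formula: A = P(1 + rt) = P + P·r·t
Interest: I = P × r × t = $35,602.14 × 0.1188 × 9.5 = $40,180.58
A = P + I = $35,602.14 + $40,180.58 = $75,782.72

A = P + I = P(1 + rt) = $75,782.72


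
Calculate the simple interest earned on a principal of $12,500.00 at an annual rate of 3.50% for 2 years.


Simple interest formula: I = P × r × t
I = $12,500.00 × 0.035 × 2
I = $875.00

I = P × r × t = $875.00


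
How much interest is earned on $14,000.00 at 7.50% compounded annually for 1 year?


Compound interest earned = final amount − principal.
A = P(1 + r/n)^(nt) = $14,000.00 × (1 + 0.075/1)^(1 × 1) = $15,050.00
Interest = A − P = $15,050.00 − $14,000.00 = $1,050.00

Interest = A - P = $1,050.00


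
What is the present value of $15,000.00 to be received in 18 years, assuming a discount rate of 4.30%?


Present value formula: PV = FV / (1 + r)^t
PV = $15,000.00 / (1 + 0.043)^18
PV = $15,000.00 / 2.133622
PV = $7,030.30

PV = FV / (1 + r)^t = $7,030.30


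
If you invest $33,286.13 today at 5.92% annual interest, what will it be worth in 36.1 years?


Future value formula: FV = PV × (1 + r)^t
FV = $33,286.13 × (1 + 0.0592)^36.1
FV = $33,286.13 × 7.9745244
FV = $265,441.06

FV = PV × (1 + r)^t = $265,441.06


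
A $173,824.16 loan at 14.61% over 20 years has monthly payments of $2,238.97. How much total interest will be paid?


Total paid over the life of the loan = PMT × n.
Total paid = $2,238.97 × 240 = $537,352.80
Total interest = total paid − principal = $537,352.80 − $173,824.16 = $363,528.64

Total interest = (PMT × n) - PV = $363,528.64


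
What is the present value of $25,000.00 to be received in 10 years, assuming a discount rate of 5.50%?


Present value formula: PV = FV / (1 + r)^t
PV = $25,000.00 / (1 + 0.055)^10
PV = $25,000.00 / 1.7081445
PV = $14,635.76

PV = FV / (1 + r)^t = $14,635.76


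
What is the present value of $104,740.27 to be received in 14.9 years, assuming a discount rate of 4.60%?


Present value formula: PV = FV / (1 + r)^t
PV = $104,740.27 / (1 + 0.046)^14.9
PV = $104,740.27 / 1.9544389
PV = $53,590.97

PV = FV / (1 + r)^t = $53,590.97


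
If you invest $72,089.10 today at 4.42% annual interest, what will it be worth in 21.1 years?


Future value formula: FV = PV × (1 + r)^t
FV = $72,089.10 × (1 + 0.0442)^21.1
FV = $72,089.10 × 2.4907827
FV = $179,558.28

FV = PV × (1 + r)^t = $179,558.28


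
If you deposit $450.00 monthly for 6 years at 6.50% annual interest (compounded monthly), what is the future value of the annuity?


Future value of an ordinary annuity: FV = PMT × ((1 + r)^n − 1) / r
Monthly rate r = 0.065/12 ≈ 0.00541667, n = 72
FV = $450.00 × ((1 + 0.065/12)^72 − 1) / (0.065/12)
FV = $450.00 × 87.771168
FV = $39,497.03

FV = PMT × ((1+r)^n - 1)/r = $39,497.03


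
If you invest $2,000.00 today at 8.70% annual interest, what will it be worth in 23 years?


Future value formula: FV = PV × (1 + r)^t
FV = $2,000.00 × (1 + 0.087)^23
FV = $2,000.00 × 6.812076
FV = $13,624.15

FV = PV × (1 + r)^t = $13,624.15


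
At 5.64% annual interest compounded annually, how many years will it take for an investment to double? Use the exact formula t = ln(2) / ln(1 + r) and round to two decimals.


Doubling condition: (1 + r)^t = 2
Take ln of both sides: t × ln(1 + r) = ln(2)
t = ln(2) / ln(1 + r)
t = 0.693147 / 0.054867
t = 12.63

t = ln(2) / ln(1 + r) = 12.63 years


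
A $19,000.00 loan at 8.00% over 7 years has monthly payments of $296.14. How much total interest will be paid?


Total paid over the life of the loan = PMT × n.
Total paid = $296.14 × 84 = $24,875.76
Total interest = total paid − principal = $24,875.76 − $19,000.00 = $5,875.76

Total interest = (PMT × n) - PV = $5,875.76


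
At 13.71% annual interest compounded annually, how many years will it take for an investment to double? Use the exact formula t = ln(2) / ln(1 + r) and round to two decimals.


Doubling condition: (1 + r)^t = 2
Take ln of both sides: t × ln(1 + r) = ln(2)
t = ln(2) / ln(1 + r)
t = 0.693147 / 0.128481
t = 5.39

t = ln(2) / ln(1 + r) = 5.39 years


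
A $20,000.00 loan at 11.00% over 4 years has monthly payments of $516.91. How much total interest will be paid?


Total paid over the life of the loan = PMT × n.
Total paid = $516.91 × 48 = $24,811.68
Total interest = total paid − principal = $24,811.68 − $20,000.00 = $4,811.68

Total interest = (PMT × n) - PV = $4,811.68


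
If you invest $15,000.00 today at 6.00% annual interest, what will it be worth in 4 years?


Future value formula: FV = PV × (1 + r)^t
FV = $15,000.00 × (1 + 0.06)^4
FV = $15,000.00 × 1.26247696
FV = $18,937.15

FV = PV × (1 + r)^t = $18,937.15


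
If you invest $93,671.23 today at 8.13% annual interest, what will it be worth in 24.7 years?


Future value formula: FV = PV × (1 + r)^t
FV = $93,671.23 × (1 + 0.0813)^24.7
FV = $93,671.23 × 6.89399896
FV = $645,769.36

FV = PV × (1 + r)^t = $645,769.36


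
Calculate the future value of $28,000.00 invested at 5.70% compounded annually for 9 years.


Compound interest formula: A = P(1 + r/n)^(nt)
A = $28,000.00 × (1 + 0.057/1)^(1 × 9)
Growth factor: (1 + 0.057/1)^9 = 1.646929
A = $28,000.00 × 1.646929
A = $46,114.01

A = P(1 + r/n)^(nt) = $46,114.01


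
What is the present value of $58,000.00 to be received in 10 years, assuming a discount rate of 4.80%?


Present value formula: PV = FV / (1 + r)^t
PV = $58,000.00 / (1 + 0.048)^10
PV = $58,000.00 / 1.5981327
PV = $36,292.36

PV = FV / (1 + r)^t = $36,292.36


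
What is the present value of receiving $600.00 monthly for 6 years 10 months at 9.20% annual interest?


Present value of an ordinary annuity: PV = PMT × (1 − (1 + r)^(−n)) / r
Monthly rate r = 0.092/12 ≈ 0.00766667, n = 82
PV = $600.00 × (1 − (1 + 0.092/12)^(−82)) / (0.092/12)
PV = $600.00 × 60.706617
PV = $36,423.97

PV = PMT × (1-(1+r)^(-n))/r = $36,423.97


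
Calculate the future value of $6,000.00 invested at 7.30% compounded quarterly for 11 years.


Compound interest formula: A = P(1 + r/n)^(nt)
A = $6,000.00 × (1 + 0.073/4)^(4 × 11)
Growth factor: (1 + 0.073/4)^44 = 2.216126
A = $6,000.00 × 2.216126
A = $13,296.76

A = P(1 + r/n)^(nt) = $13,296.76


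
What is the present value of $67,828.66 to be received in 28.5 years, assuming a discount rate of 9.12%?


Present value formula: PV = FV / (1 + r)^t
PV = $67,828.66 / (1 + 0.0912)^28.5
PV = $67,828.66 / 12.030237
PV = $5,638.18

PV = FV / (1 + r)^t = $5,638.18


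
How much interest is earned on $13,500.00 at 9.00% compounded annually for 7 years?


Compound interest earned = final amount − principal.
A = P(1 + r/n)^(nt) = $13,500.00 × (1 + 0.09/1)^(1 × 7) = $24,678.53
Interest = A − P = $24,678.53 − $13,500.00 = $11,178.53

Interest = A - P = $11,178.53


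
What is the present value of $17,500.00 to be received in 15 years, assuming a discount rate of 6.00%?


Present value formula: PV = FV / (1 + r)^t
PV = $17,500.00 / (1 + 0.06)^15
PV = $17,500.00 / 2.396558
PV = $7,302.14

PV = FV / (1 + r)^t = $7,302.14


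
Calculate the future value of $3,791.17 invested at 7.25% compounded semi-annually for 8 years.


Compound interest formula: A = P(1 + r/n)^(nt)
A = $3,791.17 × (1 + 0.0725/2)^(2 × 8)
Growth factor: (1 + 0.0725/2)^16 = 1.767798
A = $3,791.17 × 1.767798
A = $6,702.02

A = P(1 + r/n)^(nt) = $6,702.02


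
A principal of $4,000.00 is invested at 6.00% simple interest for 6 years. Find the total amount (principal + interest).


Total amount formula: A = P(1 + rt) = P + P·r·t
Interest: I = P × r × t = $4,000.00 × 0.06 × 6 = $1,440.00
A = P + I = $4,000.00 + $1,440.00 = $5,440.00

A = P + I = P(1 + rt) = $5,440.00


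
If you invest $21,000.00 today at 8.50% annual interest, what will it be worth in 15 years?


Future value formula: FV = PV × (1 + r)^t
FV = $21,000.00 × (1 + 0.085)^15
FV = $21,000.00 × 3.399743
FV = $71,394.60

FV = PV × (1 + r)^t = $71,394.60


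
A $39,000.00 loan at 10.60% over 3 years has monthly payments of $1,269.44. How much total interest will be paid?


Total paid over the life of the loan = PMT × n.
Total paid = $1,269.44 × 36 = $45,699.84
Total interest = total paid − principal = $45,699.84 − $39,000.00 = $6,699.84

Total interest = (PMT × n) - PV = $6,699.84


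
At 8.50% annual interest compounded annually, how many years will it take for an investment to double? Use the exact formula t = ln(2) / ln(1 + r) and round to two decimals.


Doubling condition: (1 + r)^t = 2
Take ln of both sides: t × ln(1 + r) = ln(2)
t = ln(2) / ln(1 + r)
t = 0.693147 / 0.081580
t = 8.50

t = ln(2) / ln(1 + r) = 8.50 years


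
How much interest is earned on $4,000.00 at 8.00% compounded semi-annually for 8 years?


Compound interest earned = final amount − principal.
A = P(1 + r/n)^(nt) = $4,000.00 × (1 + 0.08/2)^(2 × 8) = $7,491.92
Interest = A − P = $7,491.92 − $4,000.00 = $3,491.92

Interest = A - P = $3,491.92


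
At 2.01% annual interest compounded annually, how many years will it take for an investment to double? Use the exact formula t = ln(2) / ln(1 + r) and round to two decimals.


Doubling condition: (1 + r)^t = 2
Take ln of both sides: t × ln(1 + r) = ln(2)
t = ln(2) / ln(1 + r)
t = 0.693147 / 0.019901
t = 34.83

t = ln(2) / ln(1 + r) = 34.83 years


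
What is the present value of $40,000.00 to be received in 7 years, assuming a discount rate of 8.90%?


Present value formula: PV = FV / (1 + r)^t
PV = $40,000.00 / (1 + 0.089)^7
PV = $40,000.00 / 1.816332
PV = $22,022.41

PV = FV / (1 + r)^t = $22,022.41


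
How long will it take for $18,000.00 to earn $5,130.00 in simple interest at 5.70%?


Rearrange the simple interest formula for t:
I = P × r × t  ⇒  t = I / (P × r)
t = $5,130.00 / ($18,000.00 × 0.057)
t = 5

t = I/(P×r) = 5 years


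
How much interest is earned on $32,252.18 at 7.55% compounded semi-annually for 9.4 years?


Compound interest earned = final amount − principal.
A = P(1 + r/n)^(nt) = $32,252.18 × (1 + 0.0755/2)^(2 × 9.4) = $64,729.56
Interest = A − P = $64,729.56 − $32,252.18 = $32,477.38

Interest = A - P = $32,477.38


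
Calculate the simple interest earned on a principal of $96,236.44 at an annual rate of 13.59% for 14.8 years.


Simple interest formula: I = P × r × t
I = $96,236.44 × 0.1359 × 14.8
I = $193,562.28

I = P × r × t = $193,562.28


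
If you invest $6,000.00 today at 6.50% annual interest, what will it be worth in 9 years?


Future value formula: FV = PV × (1 + r)^t
FV = $6,000.00 × (1 + 0.065)^9
FV = $6,000.00 × 1.762570
FV = $10,575.42

FV = PV × (1 + r)^t = $10,575.42
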